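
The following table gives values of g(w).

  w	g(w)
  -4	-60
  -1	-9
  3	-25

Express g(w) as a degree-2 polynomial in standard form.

g(w) = -3w^2 + 2w - 4

Newton's divided differences:
g[-4,-1] = (-9 - (-60)) / (-1 - (-4)) = 17
g[-1,3] = (-25 - (-9)) / (3 - (-1)) = -4
g[-4,-1,3] = (-4 - 17) / (3 - (-4)) = -3
g(w) = -60 + 17·(w + 4) + (-3)·(w + 4)(w + 1)
Expanding: g(w) = -3w^2 + 2w - 4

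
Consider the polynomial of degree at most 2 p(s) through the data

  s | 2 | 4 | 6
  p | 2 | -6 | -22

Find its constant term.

Build the Lagrange basis polynomials:
L_0(s) = (s - 4)(s - 6) / [8] = (1/8)s^2 - (5/4)s + 3
L_1(s) = (s - 2)(s - 6) / [-4] = -(1/4)s^2 + 2s - 3
L_2(s) = (s - 2)(s - 4) / [8] = (1/8)s^2 - (3/4)s + 1
p(s) = 2·L_0 + (-6)·L_1 + (-22)·L_2
Only the constant term is needed; take it from each L_i and combine:
2·(3) + (-6)·(-3) + (-22)·(1) = 2

2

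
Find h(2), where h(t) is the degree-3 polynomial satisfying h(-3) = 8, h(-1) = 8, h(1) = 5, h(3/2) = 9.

Evaluate each Lagrange basis at t = 2:
L_0(2) = (3)·(1)·(1/2)/[(-2)·(-4)·(-9/2)] = -1/24
L_1(2) = (5)·(1)·(1/2)/[(2)·(-2)·(-5/2)] = 1/4
L_2(2) = (5)·(3)·(1/2)/[(4)·(2)·(-1/2)] = -15/8
L_3(2) = (5)·(3)·(1)/[(9/2)·(5/2)·(1/2)] = 8/3
Sum: 8·(-1/24) + 8·(1/4) + 5·(-15/8) + 9·(8/3) = 391/24

391/24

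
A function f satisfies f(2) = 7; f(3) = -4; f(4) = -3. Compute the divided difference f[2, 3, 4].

6

f[2,3] = (-4 - 7) / (3 - 2) = -11
f[3,4] = (-3 - (-4)) / (4 - 3) = 1
f[2,3,4] = (1 - (-11)) / (4 - 2) = 6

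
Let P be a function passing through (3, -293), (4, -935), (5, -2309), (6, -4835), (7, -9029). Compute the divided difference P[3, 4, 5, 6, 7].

-4

P[3,4] = (-935 - (-293)) / (4 - 3) = -642
P[4,5] = (-2309 - (-935)) / (5 - 4) = -1374
P[5,6] = (-4835 - (-2309)) / (6 - 5) = -2526
P[6,7] = (-9029 - (-4835)) / (7 - 6) = -4194
P[3,4,5] = (-1374 - (-642)) / (5 - 3) = -366
P[4,5,6] = (-2526 - (-1374)) / (6 - 4) = -576
P[5,6,7] = (-4194 - (-2526)) / (7 - 5) = -834
P[3,4,5,6] = (-576 - (-366)) / (6 - 3) = -70
P[4,5,6,7] = (-834 - (-576)) / (7 - 4) = -86
P[3,4,5,6,7] = (-86 - (-70)) / (7 - 3) = -4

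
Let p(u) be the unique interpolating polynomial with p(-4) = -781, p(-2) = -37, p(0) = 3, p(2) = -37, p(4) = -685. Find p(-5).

Evaluate each Lagrange basis at u = -5:
L_0(-5) = (-3)·(-5)·(-7)·(-9)/[(-2)·(-4)·(-6)·(-8)] = 315/128
L_1(-5) = (-1)·(-5)·(-7)·(-9)/[(2)·(-2)·(-4)·(-6)] = -105/32
L_2(-5) = (-1)·(-3)·(-7)·(-9)/[(4)·(2)·(-2)·(-4)] = 189/64
L_3(-5) = (-1)·(-3)·(-5)·(-9)/[(6)·(4)·(2)·(-2)] = -45/32
L_4(-5) = (-1)·(-3)·(-5)·(-7)/[(8)·(6)·(4)·(2)] = 35/128
Sum: (-781)·(315/128) + (-37)·(-105/32) + 3·(189/64) + (-37)·(-45/32) + (-685)·(35/128) = -1927

-1927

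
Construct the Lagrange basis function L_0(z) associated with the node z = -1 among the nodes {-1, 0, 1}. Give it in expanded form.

L_0(z) = (1/2)z^2 - (1/2)z

L_0(z) = z(z - 1) / [(-1)·(-2)]
       = (z^2 - z) / (2)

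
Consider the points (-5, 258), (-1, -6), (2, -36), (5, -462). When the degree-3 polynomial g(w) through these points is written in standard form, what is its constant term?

-2

Build the Lagrange basis polynomials:
L_0(w) = (w + 1)(w - 2)(w - 5) / [-280] = -(1/280)w^3 + (3/140)w^2 - (3/280)w - 1/28
L_1(w) = (w + 5)(w - 2)(w - 5) / [72] = (1/72)w^3 - (1/36)w^2 - (25/72)w + 25/36
L_2(w) = (w + 5)(w + 1)(w - 5) / [-63] = -(1/63)w^3 - (1/63)w^2 + (25/63)w + 25/63
L_3(w) = (w + 5)(w + 1)(w - 2) / [180] = (1/180)w^3 + (1/45)w^2 - (7/180)w - 1/18
g(w) = 258·L_0 + (-6)·L_1 + (-36)·L_2 + (-462)·L_3
Only the constant term is needed; take it from each L_i and combine:
258·(-1/28) + (-6)·(25/36) + (-36)·(25/63) + (-462)·(-1/18) = -2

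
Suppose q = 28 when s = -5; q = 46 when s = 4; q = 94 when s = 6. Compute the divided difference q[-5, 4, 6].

q[-5,4] = (46 - 28) / (4 - (-5)) = 2
q[4,6] = (94 - 46) / (6 - 4) = 24
q[-5,4,6] = (24 - 2) / (6 - (-5)) = 2

2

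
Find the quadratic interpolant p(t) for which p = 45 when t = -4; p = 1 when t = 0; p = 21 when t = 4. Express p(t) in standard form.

p(t) = 2t^2 - 3t + 1

Build the Lagrange basis polynomials:
L_0(t) = t(t - 4) / [32] = (1/32)t^2 - (1/8)t
L_1(t) = (t + 4)(t - 4) / [-16] = -(1/16)t^2 + 1
L_2(t) = (t + 4)t / [32] = (1/32)t^2 + (1/8)t
p(t) = 45·L_0 + 1·L_1 + 21·L_2
  45·L_0(t) = (45/32)t^2 - (45/8)t
  1·L_1(t) = -(1/16)t^2 + 1
  21·L_2(t) = (21/32)t^2 + (21/8)t
Adding term by term: 2t^2 - 3t + 1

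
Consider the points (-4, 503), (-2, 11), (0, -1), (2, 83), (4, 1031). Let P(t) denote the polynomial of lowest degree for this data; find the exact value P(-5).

1364

Evaluate each Lagrange basis at t = -5:
L_0(-5) = (-3)·(-5)·(-7)·(-9)/[(-2)·(-4)·(-6)·(-8)] = 315/128
L_1(-5) = (-1)·(-5)·(-7)·(-9)/[(2)·(-2)·(-4)·(-6)] = -105/32
L_2(-5) = (-1)·(-3)·(-7)·(-9)/[(4)·(2)·(-2)·(-4)] = 189/64
L_3(-5) = (-1)·(-3)·(-5)·(-9)/[(6)·(4)·(2)·(-2)] = -45/32
L_4(-5) = (-1)·(-3)·(-5)·(-7)/[(8)·(6)·(4)·(2)] = 35/128
Sum: 503·(315/128) + 11·(-105/32) + (-1)·(189/64) + 83·(-45/32) + 1031·(35/128) = 1364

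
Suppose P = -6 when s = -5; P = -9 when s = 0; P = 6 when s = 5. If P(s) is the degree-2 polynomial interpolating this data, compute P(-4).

Using Newton's divided-difference form:
P[-5,0] = (-9 - (-6)) / (0 - (-5)) = -3/5
P[0,5] = (6 - (-9)) / (5 - 0) = 3
P[-5,0,5] = (3 - (-3/5)) / (5 - (-5)) = 9/25
P(-4) = -6 + (-3/5)·(1) + (9/25)·(1)·(-4) = -201/25

-201/25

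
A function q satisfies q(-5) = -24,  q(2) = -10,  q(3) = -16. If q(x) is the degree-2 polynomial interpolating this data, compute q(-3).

Using Newton's divided-difference form:
q[-5,2] = (-10 - (-24)) / (2 - (-5)) = 2
q[2,3] = (-16 - (-10)) / (3 - 2) = -6
q[-5,2,3] = (-6 - 2) / (3 - (-5)) = -1
q(-3) = -24 + 2·(2) + (-1)·(2)·(-5) = -10

-10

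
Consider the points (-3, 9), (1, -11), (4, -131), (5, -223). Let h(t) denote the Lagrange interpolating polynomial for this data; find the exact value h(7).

-521

Evaluate each Lagrange basis at t = 7:
L_0(7) = (6)·(3)·(2)/[(-4)·(-7)·(-8)] = -9/56
L_1(7) = (10)·(3)·(2)/[(4)·(-3)·(-4)] = 5/4
L_2(7) = (10)·(6)·(2)/[(7)·(3)·(-1)] = -40/7
L_3(7) = (10)·(6)·(3)/[(8)·(4)·(1)] = 45/8
Sum: 9·(-9/56) + (-11)·(5/4) + (-131)·(-40/7) + (-223)·(45/8) = -521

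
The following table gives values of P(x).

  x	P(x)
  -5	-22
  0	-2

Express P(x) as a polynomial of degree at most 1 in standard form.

Build the Lagrange basis polynomials:
L_0(x) = x / [-5] = -(1/5)x
L_1(x) = (x + 5) / [5] = (1/5)x + 1
P(x) = (-22)·L_0 + (-2)·L_1
  (-22)·L_0(x) = (22/5)x
  (-2)·L_1(x) = -(2/5)x - 2
Adding term by term: 4x - 2

P(x) = 4x - 2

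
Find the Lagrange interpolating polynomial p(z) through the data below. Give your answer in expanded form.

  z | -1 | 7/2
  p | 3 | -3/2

p(z) = -z + 2

Build the Lagrange basis polynomials:
L_0(z) = (z - 7/2) / [-9/2] = -(2/9)z + 7/9
L_1(z) = (z + 1) / [9/2] = (2/9)z + 2/9
p(z) = 3·L_0 + (-3/2)·L_1
  3·L_0(z) = -(2/3)z + 7/3
  (-3/2)·L_1(z) = -(1/3)z - 1/3
Adding term by term: -z + 2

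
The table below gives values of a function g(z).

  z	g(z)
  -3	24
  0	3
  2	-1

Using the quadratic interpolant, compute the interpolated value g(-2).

Evaluate each Lagrange basis at z = -2:
L_0(-2) = (-2)·(-4)/[(-3)·(-5)] = 8/15
L_1(-2) = (1)·(-4)/[(3)·(-2)] = 2/3
L_2(-2) = (1)·(-2)/[(5)·(2)] = -1/5
Sum: 24·(8/15) + 3·(2/3) + (-1)·(-1/5) = 15

15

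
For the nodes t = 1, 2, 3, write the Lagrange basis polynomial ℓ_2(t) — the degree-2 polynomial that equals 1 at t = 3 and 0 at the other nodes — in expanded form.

ℓ_2(t) = (t - 1)(t - 2) / [(2)·(1)]
       = (t^2 - 3t + 2) / (2)

ℓ_2(t) = (1/2)t^2 - (3/2)t + 1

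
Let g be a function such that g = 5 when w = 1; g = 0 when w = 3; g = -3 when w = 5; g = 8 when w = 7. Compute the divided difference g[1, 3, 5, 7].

1/4

g[1,3] = (0 - 5) / (3 - 1) = -5/2
g[3,5] = (-3 - 0) / (5 - 3) = -3/2
g[5,7] = (8 - (-3)) / (7 - 5) = 11/2
g[1,3,5] = (-3/2 - (-5/2)) / (5 - 1) = 1/4
g[3,5,7] = (11/2 - (-3/2)) / (7 - 3) = 7/4
g[1,3,5,7] = (7/4 - 1/4) / (7 - 1) = 1/4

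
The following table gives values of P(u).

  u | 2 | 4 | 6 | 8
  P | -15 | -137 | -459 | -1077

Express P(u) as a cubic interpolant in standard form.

Build the Lagrange basis polynomials:
L_0(u) = (u - 4)(u - 6)(u - 8) / [-48] = -(1/48)u^3 + (3/8)u^2 - (13/6)u + 4
L_1(u) = (u - 2)(u - 6)(u - 8) / [16] = (1/16)u^3 - u^2 + (19/4)u - 6
L_2(u) = (u - 2)(u - 4)(u - 8) / [-16] = -(1/16)u^3 + (7/8)u^2 - (7/2)u + 4
L_3(u) = (u - 2)(u - 4)(u - 6) / [48] = (1/48)u^3 - (1/4)u^2 + (11/12)u - 1
P(u) = (-15)·L_0 + (-137)·L_1 + (-459)·L_2 + (-1077)·L_3
  (-15)·L_0(u) = (5/16)u^3 - (45/8)u^2 + (65/2)u - 60
  (-137)·L_1(u) = -(137/16)u^3 + 137u^2 - (2603/4)u + 822
  (-459)·L_2(u) = (459/16)u^3 - (3213/8)u^2 + (3213/2)u - 1836
  (-1077)·L_3(u) = -(359/16)u^3 + (1077/4)u^2 - (3949/4)u + 1077
Adding term by term: -2u^3 - u^2 + u + 3

P(u) = -2u^3 - u^2 + u + 3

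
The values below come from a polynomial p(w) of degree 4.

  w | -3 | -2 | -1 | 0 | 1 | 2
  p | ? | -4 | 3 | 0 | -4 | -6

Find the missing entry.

The 5 known values determine p uniquely (degree ≤ 4).
Evaluate each Lagrange basis at w = -3:
L_0(-3) = (-2)·(-3)·(-4)·(-5)/[(-1)·(-2)·(-3)·(-4)] = 5
L_1(-3) = (-1)·(-3)·(-4)·(-5)/[(1)·(-1)·(-2)·(-3)] = -10
L_2(-3) = (-1)·(-2)·(-4)·(-5)/[(2)·(1)·(-1)·(-2)] = 10
L_3(-3) = (-1)·(-2)·(-3)·(-5)/[(3)·(2)·(1)·(-1)] = -5
L_4(-3) = (-1)·(-2)·(-3)·(-4)/[(4)·(3)·(2)·(1)] = 1
Sum: (-4)·(5) + 3·(-10) + 0 + (-4)·(-5) + (-6)·(1) = -36

-36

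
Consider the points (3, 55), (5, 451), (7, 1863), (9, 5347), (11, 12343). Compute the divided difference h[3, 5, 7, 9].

22

h[3,5] = (451 - 55) / (5 - 3) = 198
h[5,7] = (1863 - 451) / (7 - 5) = 706
h[7,9] = (5347 - 1863) / (9 - 7) = 1742
h[3,5,7] = (706 - 198) / (7 - 3) = 127
h[5,7,9] = (1742 - 706) / (9 - 5) = 259
h[3,5,7,9] = (259 - 127) / (9 - 3) = 22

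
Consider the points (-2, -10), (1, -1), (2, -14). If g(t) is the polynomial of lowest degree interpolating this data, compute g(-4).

L_0(-4) = (-5)·(-6)/[(-3)·(-4)] = 5/2
L_1(-4) = (-2)·(-6)/[(3)·(-1)] = -4
L_2(-4) = (-2)·(-5)/[(4)·(1)] = 5/2
Sum: (-10)·(5/2) + (-1)·(-4) + (-14)·(5/2) = -56

-56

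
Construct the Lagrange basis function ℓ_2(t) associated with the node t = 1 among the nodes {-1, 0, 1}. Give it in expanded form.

ℓ_2(t) = (t + 1)t / [(2)·(1)]
       = (t^2 + t) / (2)

ℓ_2(t) = (1/2)t^2 + (1/2)t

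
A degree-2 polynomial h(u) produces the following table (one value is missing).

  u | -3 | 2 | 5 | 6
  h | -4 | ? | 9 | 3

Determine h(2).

101/6

The 3 known values determine h uniquely (degree ≤ 2).
L_0(2) = (-3)·(-4)/[(-8)·(-9)] = 1/6
L_1(2) = (5)·(-4)/[(8)·(-1)] = 5/2
L_2(2) = (5)·(-3)/[(9)·(1)] = -5/3
Sum: (-4)·(1/6) + 9·(5/2) + 3·(-5/3) = 101/6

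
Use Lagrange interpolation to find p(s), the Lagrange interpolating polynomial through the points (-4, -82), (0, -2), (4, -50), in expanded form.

L_0(s) = s(s - 4) / [32] = (1/32)s^2 - (1/8)s
L_1(s) = (s + 4)(s - 4) / [-16] = -(1/16)s^2 + 1
L_2(s) = (s + 4)s / [32] = (1/32)s^2 + (1/8)s
p(s) = (-82)·L_0 + (-2)·L_1 + (-50)·L_2
  (-82)·L_0(s) = -(41/16)s^2 + (41/4)s
  (-2)·L_1(s) = (1/8)s^2 - 2
  (-50)·L_2(s) = -(25/16)s^2 - (25/4)s
Adding term by term: -4s^2 + 4s - 2

p(s) = -4s^2 + 4s - 2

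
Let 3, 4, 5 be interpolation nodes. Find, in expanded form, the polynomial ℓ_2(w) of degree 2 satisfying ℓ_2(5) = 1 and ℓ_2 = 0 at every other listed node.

ℓ_2(w) = (1/2)w^2 - (7/2)w + 6

ℓ_2(w) = (w - 3)(w - 4) / [(2)·(1)]
       = (w^2 - 7w + 12) / (2)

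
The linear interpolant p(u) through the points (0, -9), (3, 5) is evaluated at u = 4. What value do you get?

29/3

L_0(4) = (1)/[(-3)] = -1/3
L_1(4) = (4)/[(3)] = 4/3
Sum: (-9)·(-1/3) + 5·(4/3) = 29/3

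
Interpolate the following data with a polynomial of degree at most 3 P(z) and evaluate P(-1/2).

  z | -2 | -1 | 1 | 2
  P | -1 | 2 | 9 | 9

L_0(-1/2) = (1/2)·(-3/2)·(-5/2)/[(-1)·(-3)·(-4)] = -5/32
L_1(-1/2) = (3/2)·(-3/2)·(-5/2)/[(1)·(-2)·(-3)] = 15/16
L_2(-1/2) = (3/2)·(1/2)·(-5/2)/[(3)·(2)·(-1)] = 5/16
L_3(-1/2) = (3/2)·(1/2)·(-3/2)/[(4)·(3)·(1)] = -3/32
Sum: (-1)·(-5/32) + 2·(15/16) + 9·(5/16) + 9·(-3/32) = 4

4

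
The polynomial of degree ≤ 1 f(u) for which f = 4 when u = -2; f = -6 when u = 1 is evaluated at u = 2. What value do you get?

Evaluate each Lagrange basis at u = 2:
L_0(2) = (1)/[(-3)] = -1/3
L_1(2) = (4)/[(3)] = 4/3
Sum: 4·(-1/3) + (-6)·(4/3) = -28/3

-28/3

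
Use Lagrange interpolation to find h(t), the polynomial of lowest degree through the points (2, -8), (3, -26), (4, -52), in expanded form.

h(t) = -4t^2 + 2t + 4

Build the Lagrange basis polynomials:
L_0(t) = (t - 3)(t - 4) / [2] = (1/2)t^2 - (7/2)t + 6
L_1(t) = (t - 2)(t - 4) / [-1] = -t^2 + 6t - 8
L_2(t) = (t - 2)(t - 3) / [2] = (1/2)t^2 - (5/2)t + 3
h(t) = (-8)·L_0 + (-26)·L_1 + (-52)·L_2
  (-8)·L_0(t) = -4t^2 + 28t - 48
  (-26)·L_1(t) = 26t^2 - 156t + 208
  (-52)·L_2(t) = -26t^2 + 130t - 156
Adding term by term: -4t^2 + 2t + 4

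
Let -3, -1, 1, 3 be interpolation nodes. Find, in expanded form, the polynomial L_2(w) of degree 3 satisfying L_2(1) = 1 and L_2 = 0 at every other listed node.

L_2(w) = -(1/16)w^3 - (1/16)w^2 + (9/16)w + 9/16

L_2(w) = (w + 3)(w + 1)(w - 3) / [(4)·(2)·(-2)]
       = (w^3 + w^2 - 9w - 9) / (-16)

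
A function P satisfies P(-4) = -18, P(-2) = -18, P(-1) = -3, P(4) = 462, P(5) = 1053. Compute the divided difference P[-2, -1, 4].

13

P[-2,-1] = (-3 - (-18)) / (-1 - (-2)) = 15
P[-1,4] = (462 - (-3)) / (4 - (-1)) = 93
P[-2,-1,4] = (93 - 15) / (4 - (-2)) = 13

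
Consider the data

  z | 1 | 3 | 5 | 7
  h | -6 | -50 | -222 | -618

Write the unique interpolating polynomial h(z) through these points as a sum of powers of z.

h(z) = -2z^3 + 2z^2 - 4z - 2

Newton's divided differences:
h[1,3] = (-50 - (-6)) / (3 - 1) = -22
h[3,5] = (-222 - (-50)) / (5 - 3) = -86
h[5,7] = (-618 - (-222)) / (7 - 5) = -198
h[1,3,5] = (-86 - (-22)) / (5 - 1) = -16
h[3,5,7] = (-198 - (-86)) / (7 - 3) = -28
h[1,3,5,7] = (-28 - (-16)) / (7 - 1) = -2
h(z) = -6 + (-22)·(z - 1) + (-16)·(z - 1)(z - 3) + (-2)·(z - 1)(z - 3)(z - 5)
Expanding: h(z) = -2z^3 + 2z^2 - 4z - 2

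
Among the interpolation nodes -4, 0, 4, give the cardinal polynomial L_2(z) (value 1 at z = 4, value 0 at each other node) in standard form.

L_2(z) = (z + 4)z / [(8)·(4)]
       = (z^2 + 4z) / (32)

L_2(z) = (1/32)z^2 + (1/8)z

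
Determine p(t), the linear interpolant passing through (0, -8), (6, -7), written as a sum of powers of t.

p(t) = (1/6)t - 8

Build the Lagrange basis polynomials:
L_0(t) = (t - 6) / [-6] = -(1/6)t + 1
L_1(t) = t / [6] = (1/6)t
p(t) = (-8)·L_0 + (-7)·L_1
  (-8)·L_0(t) = (4/3)t - 8
  (-7)·L_1(t) = -(7/6)t
Adding term by term: (1/6)t - 8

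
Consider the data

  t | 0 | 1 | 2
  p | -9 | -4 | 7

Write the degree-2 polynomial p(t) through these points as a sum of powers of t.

p(t) = 3t^2 + 2t - 9

Build the Lagrange basis polynomials:
L_0(t) = (t - 1)(t - 2) / [2] = (1/2)t^2 - (3/2)t + 1
L_1(t) = t(t - 2) / [-1] = -t^2 + 2t
L_2(t) = t(t - 1) / [2] = (1/2)t^2 - (1/2)t
p(t) = (-9)·L_0 + (-4)·L_1 + 7·L_2
  (-9)·L_0(t) = -(9/2)t^2 + (27/2)t - 9
  (-4)·L_1(t) = 4t^2 - 8t
  7·L_2(t) = (7/2)t^2 - (7/2)t
Adding term by term: 3t^2 + 2t - 9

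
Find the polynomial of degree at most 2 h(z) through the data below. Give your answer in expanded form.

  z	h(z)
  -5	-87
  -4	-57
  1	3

Build the Lagrange basis polynomials:
L_0(z) = (z + 4)(z - 1) / [6] = (1/6)z^2 + (1/2)z - 2/3
L_1(z) = (z + 5)(z - 1) / [-5] = -(1/5)z^2 - (4/5)z + 1
L_2(z) = (z + 5)(z + 4) / [30] = (1/30)z^2 + (3/10)z + 2/3
h(z) = (-87)·L_0 + (-57)·L_1 + 3·L_2
  (-87)·L_0(z) = -(29/2)z^2 - (87/2)z + 58
  (-57)·L_1(z) = (57/5)z^2 + (228/5)z - 57
  3·L_2(z) = (1/10)z^2 + (9/10)z + 2
Adding term by term: -3z^2 + 3z + 3

h(z) = -3z^2 + 3z + 3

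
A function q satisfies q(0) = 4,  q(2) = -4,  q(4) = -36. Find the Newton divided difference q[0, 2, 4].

-3

q[0,2] = (-4 - 4) / (2 - 0) = -4
q[2,4] = (-36 - (-4)) / (4 - 2) = -16
q[0,2,4] = (-16 - (-4)) / (4 - 0) = -3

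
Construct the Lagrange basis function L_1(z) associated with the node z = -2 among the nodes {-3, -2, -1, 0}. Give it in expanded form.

L_1(z) = (1/2)z^3 + 2z^2 + (3/2)z

L_1(z) = (z + 3)(z + 1)z / [(1)·(-1)·(-2)]
       = (z^3 + 4z^2 + 3z) / (2)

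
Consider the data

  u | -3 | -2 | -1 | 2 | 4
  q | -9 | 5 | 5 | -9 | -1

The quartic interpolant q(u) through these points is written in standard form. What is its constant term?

-29/35

L_0(u) = (u + 2)(u + 1)(u - 2)(u - 4) / [70] = (1/70)u^4 - (3/70)u^3 - (4/35)u^2 + (6/35)u + 8/35
L_1(u) = (u + 3)(u + 1)(u - 2)(u - 4) / [-24] = -(1/24)u^4 + (1/12)u^3 + (13/24)u^2 - (7/12)u - 1
L_2(u) = (u + 3)(u + 2)(u - 2)(u - 4) / [30] = (1/30)u^4 - (1/30)u^3 - (8/15)u^2 + (2/15)u + 8/5
L_3(u) = (u + 3)(u + 2)(u + 1)(u - 4) / [-120] = -(1/120)u^4 - (1/60)u^3 + (13/120)u^2 + (19/60)u + 1/5
L_4(u) = (u + 3)(u + 2)(u + 1)(u - 2) / [420] = (1/420)u^4 + (1/105)u^3 - (1/420)u^2 - (4/105)u - 1/35
q(u) = (-9)·L_0 + 5·L_1 + 5·L_2 + (-9)·L_3 + (-1)·L_4
Only the constant term is needed; take it from each L_i and combine:
(-9)·(8/35) + 5·(-1) + 5·(8/5) + (-9)·(1/5) + (-1)·(-1/35) = -29/35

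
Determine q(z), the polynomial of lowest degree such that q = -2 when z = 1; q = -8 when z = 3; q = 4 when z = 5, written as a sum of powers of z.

Newton's divided differences:
q[1,3] = (-8 - (-2)) / (3 - 1) = -3
q[3,5] = (4 - (-8)) / (5 - 3) = 6
q[1,3,5] = (6 - (-3)) / (5 - 1) = 9/4
q(z) = -2 + (-3)·(z - 1) + (9/4)·(z - 1)(z - 3)
Expanding: q(z) = (9/4)z^2 - 12z + 31/4

q(z) = (9/4)z^2 - 12z + 31/4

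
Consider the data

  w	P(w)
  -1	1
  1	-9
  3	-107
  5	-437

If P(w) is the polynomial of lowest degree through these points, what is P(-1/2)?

-9/8

Evaluate each Lagrange basis at w = -1/2:
L_0(-1/2) = (-3/2)·(-7/2)·(-11/2)/[(-2)·(-4)·(-6)] = 77/128
L_1(-1/2) = (1/2)·(-7/2)·(-11/2)/[(2)·(-2)·(-4)] = 77/128
L_2(-1/2) = (1/2)·(-3/2)·(-11/2)/[(4)·(2)·(-2)] = -33/128
L_3(-1/2) = (1/2)·(-3/2)·(-7/2)/[(6)·(4)·(2)] = 7/128
Sum: 1·(77/128) + (-9)·(77/128) + (-107)·(-33/128) + (-437)·(7/128) = -9/8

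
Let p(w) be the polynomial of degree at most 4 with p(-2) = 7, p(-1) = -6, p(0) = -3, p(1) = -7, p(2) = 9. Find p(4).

459

Evaluate each Lagrange basis at w = 4:
L_0(4) = (5)·(4)·(3)·(2)/[(-1)·(-2)·(-3)·(-4)] = 5
L_1(4) = (6)·(4)·(3)·(2)/[(1)·(-1)·(-2)·(-3)] = -24
L_2(4) = (6)·(5)·(3)·(2)/[(2)·(1)·(-1)·(-2)] = 45
L_3(4) = (6)·(5)·(4)·(2)/[(3)·(2)·(1)·(-1)] = -40
L_4(4) = (6)·(5)·(4)·(3)/[(4)·(3)·(2)·(1)] = 15
Sum: 7·(5) + (-6)·(-24) + (-3)·(45) + (-7)·(-40) + 9·(15) = 459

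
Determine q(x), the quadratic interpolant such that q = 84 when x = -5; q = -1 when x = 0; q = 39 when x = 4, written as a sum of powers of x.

q(x) = 3x^2 - 2x - 1

Newton's divided differences:
q[-5,0] = (-1 - 84) / (0 - (-5)) = -17
q[0,4] = (39 - (-1)) / (4 - 0) = 10
q[-5,0,4] = (10 - (-17)) / (4 - (-5)) = 3
q(x) = 84 + (-17)·(x + 5) + 3·(x + 5)x
Expanding: q(x) = 3x^2 - 2x - 1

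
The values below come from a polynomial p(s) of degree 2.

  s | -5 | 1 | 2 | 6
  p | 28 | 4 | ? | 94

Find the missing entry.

The 3 known values determine p uniquely (degree ≤ 2).
L_0(2) = (1)·(-4)/[(-6)·(-11)] = -2/33
L_1(2) = (7)·(-4)/[(6)·(-5)] = 14/15
L_2(2) = (7)·(1)/[(11)·(5)] = 7/55
Sum: 28·(-2/33) + 4·(14/15) + 94·(7/55) = 14

14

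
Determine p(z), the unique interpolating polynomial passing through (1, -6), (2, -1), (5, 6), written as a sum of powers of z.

p(z) = -(2/3)z^2 + 7z - 37/3

Newton's divided differences:
p[1,2] = (-1 - (-6)) / (2 - 1) = 5
p[2,5] = (6 - (-1)) / (5 - 2) = 7/3
p[1,2,5] = (7/3 - 5) / (5 - 1) = -2/3
p(z) = -6 + 5·(z - 1) + (-2/3)·(z - 1)(z - 2)
Expanding: p(z) = -(2/3)z^2 + 7z - 37/3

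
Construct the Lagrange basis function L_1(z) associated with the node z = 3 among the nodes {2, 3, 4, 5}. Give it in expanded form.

L_1(z) = (1/2)z^3 - (11/2)z^2 + 19z - 20

L_1(z) = (z - 2)(z - 4)(z - 5) / [(1)·(-1)·(-2)]
       = (z^3 - 11z^2 + 38z - 40) / (2)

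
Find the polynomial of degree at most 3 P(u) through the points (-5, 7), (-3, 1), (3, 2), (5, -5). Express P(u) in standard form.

Build the Lagrange basis polynomials:
L_0(u) = (u + 3)(u - 3)(u - 5) / [-160] = -(1/160)u^3 + (1/32)u^2 + (9/160)u - 9/32
L_1(u) = (u + 5)(u - 3)(u - 5) / [96] = (1/96)u^3 - (1/32)u^2 - (25/96)u + 25/32
L_2(u) = (u + 5)(u + 3)(u - 5) / [-96] = -(1/96)u^3 - (1/32)u^2 + (25/96)u + 25/32
L_3(u) = (u + 5)(u + 3)(u - 3) / [160] = (1/160)u^3 + (1/32)u^2 - (9/160)u - 9/32
P(u) = 7·L_0 + 1·L_1 + 2·L_2 + (-5)·L_3
  7·L_0(u) = -(7/160)u^3 + (7/32)u^2 + (63/160)u - 63/32
  1·L_1(u) = (1/96)u^3 - (1/32)u^2 - (25/96)u + 25/32
  2·L_2(u) = -(1/48)u^3 - (1/16)u^2 + (25/48)u + 25/16
  (-5)·L_3(u) = -(1/32)u^3 - (5/32)u^2 + (9/32)u + 45/32
Adding term by term: -(41/480)u^3 - (1/32)u^2 + (449/480)u + 57/32

P(u) = -(41/480)u^3 - (1/32)u^2 + (449/480)u + 57/32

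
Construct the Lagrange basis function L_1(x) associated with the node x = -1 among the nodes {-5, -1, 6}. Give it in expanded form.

L_1(x) = -(1/28)x^2 + (1/28)x + 15/14

L_1(x) = (x + 5)(x - 6) / [(4)·(-7)]
       = (x^2 - x - 30) / (-28)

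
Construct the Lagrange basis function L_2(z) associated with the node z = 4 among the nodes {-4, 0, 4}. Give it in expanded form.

L_2(z) = (1/32)z^2 + (1/8)z

L_2(z) = (z + 4)z / [(8)·(4)]
       = (z^2 + 4z) / (32)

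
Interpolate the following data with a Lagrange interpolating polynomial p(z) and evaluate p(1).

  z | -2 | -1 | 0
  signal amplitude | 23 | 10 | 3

Evaluate each Lagrange basis at z = 1:
L_0(1) = (2)·(1)/[(-1)·(-2)] = 1
L_1(1) = (3)·(1)/[(1)·(-1)] = -3
L_2(1) = (3)·(2)/[(2)·(1)] = 3
Sum: 23·(1) + 10·(-3) + 3·(3) = 2

2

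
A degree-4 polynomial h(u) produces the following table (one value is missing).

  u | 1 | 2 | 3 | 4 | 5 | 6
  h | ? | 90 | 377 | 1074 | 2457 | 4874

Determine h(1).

9

The 5 known values determine h uniquely (degree ≤ 4).
Evaluate each Lagrange basis at u = 1:
L_0(1) = (-2)·(-3)·(-4)·(-5)/[(-1)·(-2)·(-3)·(-4)] = 5
L_1(1) = (-1)·(-3)·(-4)·(-5)/[(1)·(-1)·(-2)·(-3)] = -10
L_2(1) = (-1)·(-2)·(-4)·(-5)/[(2)·(1)·(-1)·(-2)] = 10
L_3(1) = (-1)·(-2)·(-3)·(-5)/[(3)·(2)·(1)·(-1)] = -5
L_4(1) = (-1)·(-2)·(-3)·(-4)/[(4)·(3)·(2)·(1)] = 1
Sum: 90·(5) + 377·(-10) + 1074·(10) + 2457·(-5) + 4874·(1) = 9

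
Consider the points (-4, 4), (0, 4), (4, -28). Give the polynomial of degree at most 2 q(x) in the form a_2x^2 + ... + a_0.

L_0(x) = x(x - 4) / [32] = (1/32)x^2 - (1/8)x
L_1(x) = (x + 4)(x - 4) / [-16] = -(1/16)x^2 + 1
L_2(x) = (x + 4)x / [32] = (1/32)x^2 + (1/8)x
q(x) = 4·L_0 + 4·L_1 + (-28)·L_2
  4·L_0(x) = (1/8)x^2 - (1/2)x
  4·L_1(x) = -(1/4)x^2 + 4
  (-28)·L_2(x) = -(7/8)x^2 - (7/2)x
Adding term by term: -x^2 - 4x + 4

q(x) = -x^2 - 4x + 4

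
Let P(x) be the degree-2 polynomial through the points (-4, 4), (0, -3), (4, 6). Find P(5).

L_0(5) = (5)·(1)/[(-4)·(-8)] = 5/32
L_1(5) = (9)·(1)/[(4)·(-4)] = -9/16
L_2(5) = (9)·(5)/[(8)·(4)] = 45/32
Sum: 4·(5/32) + (-3)·(-9/16) + 6·(45/32) = 43/4

43/4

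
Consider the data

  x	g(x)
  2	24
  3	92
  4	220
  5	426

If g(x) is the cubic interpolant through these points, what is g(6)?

Evaluate each Lagrange basis at x = 6:
L_0(6) = (3)·(2)·(1)/[(-1)·(-2)·(-3)] = -1
L_1(6) = (4)·(2)·(1)/[(1)·(-1)·(-2)] = 4
L_2(6) = (4)·(3)·(1)/[(2)·(1)·(-1)] = -6
L_3(6) = (4)·(3)·(2)/[(3)·(2)·(1)] = 4
Sum: 24·(-1) + 92·(4) + 220·(-6) + 426·(4) = 728

728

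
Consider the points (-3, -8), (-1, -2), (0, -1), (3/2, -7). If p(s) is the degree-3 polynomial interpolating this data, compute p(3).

L_0(3) = (4)·(3)·(3/2)/[(-2)·(-3)·(-9/2)] = -2/3
L_1(3) = (6)·(3)·(3/2)/[(2)·(-1)·(-5/2)] = 27/5
L_2(3) = (6)·(4)·(3/2)/[(3)·(1)·(-3/2)] = -8
L_3(3) = (6)·(4)·(3)/[(9/2)·(5/2)·(3/2)] = 64/15
Sum: (-8)·(-2/3) + (-2)·(27/5) + (-1)·(-8) + (-7)·(64/15) = -82/3

-82/3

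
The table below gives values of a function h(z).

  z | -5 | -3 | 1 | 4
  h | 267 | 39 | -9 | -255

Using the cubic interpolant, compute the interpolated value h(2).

Using Newton's divided-difference form:
h[-5,-3] = (39 - 267) / (-3 - (-5)) = -114
h[-3,1] = (-9 - 39) / (1 - (-3)) = -12
h[1,4] = (-255 - (-9)) / (4 - 1) = -82
h[-5,-3,1] = (-12 - (-114)) / (1 - (-5)) = 17
h[-3,1,4] = (-82 - (-12)) / (4 - (-3)) = -10
h[-5,-3,1,4] = (-10 - 17) / (4 - (-5)) = -3
h(2) = 267 + (-114)·(7) + 17·(7)·(5) + (-3)·(7)·(5)·(1) = -41

-41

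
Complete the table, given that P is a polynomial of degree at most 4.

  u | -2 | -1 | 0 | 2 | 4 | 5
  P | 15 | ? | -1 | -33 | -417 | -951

3

The 5 known values determine P uniquely (degree ≤ 4).
L_0(-1) = (-1)·(-3)·(-5)·(-6)/[(-2)·(-4)·(-6)·(-7)] = 15/56
L_1(-1) = (1)·(-3)·(-5)·(-6)/[(2)·(-2)·(-4)·(-5)] = 9/8
L_2(-1) = (1)·(-1)·(-5)·(-6)/[(4)·(2)·(-2)·(-3)] = -5/8
L_3(-1) = (1)·(-1)·(-3)·(-6)/[(6)·(4)·(2)·(-1)] = 3/8
L_4(-1) = (1)·(-1)·(-3)·(-5)/[(7)·(5)·(3)·(1)] = -1/7
Sum: 15·(15/56) + (-1)·(9/8) + (-33)·(-5/8) + (-417)·(3/8) + (-951)·(-1/7) = 3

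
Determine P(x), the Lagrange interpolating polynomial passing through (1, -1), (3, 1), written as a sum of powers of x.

P(x) = x - 2

L_0(x) = (x - 3) / [-2] = -(1/2)x + 3/2
L_1(x) = (x - 1) / [2] = (1/2)x - 1/2
P(x) = (-1)·L_0 + 1·L_1
  (-1)·L_0(x) = (1/2)x - 3/2
  1·L_1(x) = (1/2)x - 1/2
Adding term by term: x - 2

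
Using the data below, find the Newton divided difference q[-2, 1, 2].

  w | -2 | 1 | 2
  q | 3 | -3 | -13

-2

q[-2,1] = (-3 - 3) / (1 - (-2)) = -2
q[1,2] = (-13 - (-3)) / (2 - 1) = -10
q[-2,1,2] = (-10 - (-2)) / (2 - (-2)) = -2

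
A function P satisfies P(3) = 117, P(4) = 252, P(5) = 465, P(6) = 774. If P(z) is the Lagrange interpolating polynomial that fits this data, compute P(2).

42

L_0(2) = (-2)·(-3)·(-4)/[(-1)·(-2)·(-3)] = 4
L_1(2) = (-1)·(-3)·(-4)/[(1)·(-1)·(-2)] = -6
L_2(2) = (-1)·(-2)·(-4)/[(2)·(1)·(-1)] = 4
L_3(2) = (-1)·(-2)·(-3)/[(3)·(2)·(1)] = -1
Sum: 117·(4) + 252·(-6) + 465·(4) + 774·(-1) = 42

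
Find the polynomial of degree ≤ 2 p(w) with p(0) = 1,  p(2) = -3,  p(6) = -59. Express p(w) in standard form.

p(w) = -2w^2 + 2w + 1

L_0(w) = (w - 2)(w - 6) / [12] = (1/12)w^2 - (2/3)w + 1
L_1(w) = w(w - 6) / [-8] = -(1/8)w^2 + (3/4)w
L_2(w) = w(w - 2) / [24] = (1/24)w^2 - (1/12)w
p(w) = 1·L_0 + (-3)·L_1 + (-59)·L_2
  1·L_0(w) = (1/12)w^2 - (2/3)w + 1
  (-3)·L_1(w) = (3/8)w^2 - (9/4)w
  (-59)·L_2(w) = -(59/24)w^2 + (59/12)w
Adding term by term: -2w^2 + 2w + 1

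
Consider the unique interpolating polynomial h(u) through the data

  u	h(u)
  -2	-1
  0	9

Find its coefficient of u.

5

L_0(u) = u / [-2] = -(1/2)u
L_1(u) = (u + 2) / [2] = (1/2)u + 1
h(u) = (-1)·L_0 + 9·L_1
Only the coefficient of u is needed; take it from each L_i and combine:
(-1)·(-1/2) + 9·(1/2) = 5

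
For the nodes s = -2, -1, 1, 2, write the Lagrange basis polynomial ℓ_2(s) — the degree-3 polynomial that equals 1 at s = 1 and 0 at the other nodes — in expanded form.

ℓ_2(s) = -(1/6)s^3 - (1/6)s^2 + (2/3)s + 2/3

ℓ_2(s) = (s + 2)(s + 1)(s - 2) / [(3)·(2)·(-1)]
       = (s^3 + s^2 - 4s - 4) / (-6)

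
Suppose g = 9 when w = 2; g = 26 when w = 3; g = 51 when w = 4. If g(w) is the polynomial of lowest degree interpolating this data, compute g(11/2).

L_0(11/2) = (5/2)·(3/2)/[(-1)·(-2)] = 15/8
L_1(11/2) = (7/2)·(3/2)/[(1)·(-1)] = -21/4
L_2(11/2) = (7/2)·(5/2)/[(2)·(1)] = 35/8
Sum: 9·(15/8) + 26·(-21/4) + 51·(35/8) = 207/2

207/2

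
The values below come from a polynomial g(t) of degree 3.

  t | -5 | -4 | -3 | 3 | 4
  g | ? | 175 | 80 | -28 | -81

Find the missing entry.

The 4 known values determine g uniquely (degree ≤ 3).
Evaluate each Lagrange basis at t = -5:
L_0(-5) = (-2)·(-8)·(-9)/[(-1)·(-7)·(-8)] = 18/7
L_1(-5) = (-1)·(-8)·(-9)/[(1)·(-6)·(-7)] = -12/7
L_2(-5) = (-1)·(-2)·(-9)/[(7)·(6)·(-1)] = 3/7
L_3(-5) = (-1)·(-2)·(-8)/[(8)·(7)·(1)] = -2/7
Sum: 175·(18/7) + 80·(-12/7) + (-28)·(3/7) + (-81)·(-2/7) = 324

324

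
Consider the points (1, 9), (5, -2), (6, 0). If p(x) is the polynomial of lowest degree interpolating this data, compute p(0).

33/2

L_0(0) = (-5)·(-6)/[(-4)·(-5)] = 3/2
L_1(0) = (-1)·(-6)/[(4)·(-1)] = -3/2
L_2(0) = (-1)·(-5)/[(5)·(1)] = 1
Sum: 9·(3/2) + (-2)·(-3/2) + 0 = 33/2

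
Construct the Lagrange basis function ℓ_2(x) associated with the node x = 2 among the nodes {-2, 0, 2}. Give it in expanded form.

ℓ_2(x) = (1/8)x^2 + (1/4)x

ℓ_2(x) = (x + 2)x / [(4)·(2)]
       = (x^2 + 2x) / (8)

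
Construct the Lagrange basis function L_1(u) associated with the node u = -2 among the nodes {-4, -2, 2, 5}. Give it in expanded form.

L_1(u) = (1/56)u^3 - (3/56)u^2 - (9/28)u + 5/7

L_1(u) = (u + 4)(u - 2)(u - 5) / [(2)·(-4)·(-7)]
       = (u^3 - 3u^2 - 18u + 40) / (56)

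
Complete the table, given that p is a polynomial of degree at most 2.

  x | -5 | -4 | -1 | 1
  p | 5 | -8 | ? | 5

-79/5

The 3 known values determine p uniquely (degree ≤ 2).
L_0(-1) = (3)·(-2)/[(-1)·(-6)] = -1
L_1(-1) = (4)·(-2)/[(1)·(-5)] = 8/5
L_2(-1) = (4)·(3)/[(6)·(5)] = 2/5
Sum: 5·(-1) + (-8)·(8/5) + 5·(2/5) = -79/5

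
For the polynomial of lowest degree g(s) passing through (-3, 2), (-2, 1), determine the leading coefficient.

Build the Lagrange basis polynomials:
L_0(s) = (s + 2) / [-1] = -s - 2
L_1(s) = (s + 3) / [1] = s + 3
g(s) = 2·L_0 + 1·L_1
Only the coefficient of s is needed; take it from each L_i and combine:
2·(-1) + 1·(1) = -1

-1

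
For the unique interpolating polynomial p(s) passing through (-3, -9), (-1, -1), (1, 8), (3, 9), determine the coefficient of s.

75/16

Build the Lagrange basis polynomials:
L_0(s) = (s + 1)(s - 1)(s - 3) / [-48] = -(1/48)s^3 + (1/16)s^2 + (1/48)s - 1/16
L_1(s) = (s + 3)(s - 1)(s - 3) / [16] = (1/16)s^3 - (1/16)s^2 - (9/16)s + 9/16
L_2(s) = (s + 3)(s + 1)(s - 3) / [-16] = -(1/16)s^3 - (1/16)s^2 + (9/16)s + 9/16
L_3(s) = (s + 3)(s + 1)(s - 1) / [48] = (1/48)s^3 + (1/16)s^2 - (1/48)s - 1/16
p(s) = (-9)·L_0 + (-1)·L_1 + 8·L_2 + 9·L_3
Only the coefficient of s is needed; take it from each L_i and combine:
(-9)·(1/48) + (-1)·(-9/16) + 8·(9/16) + 9·(-1/48) = 75/16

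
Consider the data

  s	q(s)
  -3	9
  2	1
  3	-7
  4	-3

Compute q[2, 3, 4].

q[2,3] = (-7 - 1) / (3 - 2) = -8
q[3,4] = (-3 - (-7)) / (4 - 3) = 4
q[2,3,4] = (4 - (-8)) / (4 - 2) = 6

6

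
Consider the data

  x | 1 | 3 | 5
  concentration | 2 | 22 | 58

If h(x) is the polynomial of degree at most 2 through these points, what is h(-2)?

2

Evaluate each Lagrange basis at x = -2:
L_0(-2) = (-5)·(-7)/[(-2)·(-4)] = 35/8
L_1(-2) = (-3)·(-7)/[(2)·(-2)] = -21/4
L_2(-2) = (-3)·(-5)/[(4)·(2)] = 15/8
Sum: 2·(35/8) + 22·(-21/4) + 58·(15/8) = 2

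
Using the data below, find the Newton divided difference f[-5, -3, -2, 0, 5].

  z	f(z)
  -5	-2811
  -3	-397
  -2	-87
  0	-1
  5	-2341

-4

f[-5,-3] = (-397 - (-2811)) / (-3 - (-5)) = 1207
f[-3,-2] = (-87 - (-397)) / (-2 - (-3)) = 310
f[-2,0] = (-1 - (-87)) / (0 - (-2)) = 43
f[0,5] = (-2341 - (-1)) / (5 - 0) = -468
f[-5,-3,-2] = (310 - 1207) / (-2 - (-5)) = -299
f[-3,-2,0] = (43 - 310) / (0 - (-3)) = -89
f[-2,0,5] = (-468 - 43) / (5 - (-2)) = -73
f[-5,-3,-2,0] = (-89 - (-299)) / (0 - (-5)) = 42
f[-3,-2,0,5] = (-73 - (-89)) / (5 - (-3)) = 2
f[-5,-3,-2,0,5] = (2 - 42) / (5 - (-5)) = -4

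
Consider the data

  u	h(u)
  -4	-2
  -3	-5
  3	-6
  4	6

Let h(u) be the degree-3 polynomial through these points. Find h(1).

-109/7

Evaluate each Lagrange basis at u = 1:
L_0(1) = (4)·(-2)·(-3)/[(-1)·(-7)·(-8)] = -3/7
L_1(1) = (5)·(-2)·(-3)/[(1)·(-6)·(-7)] = 5/7
L_2(1) = (5)·(4)·(-3)/[(7)·(6)·(-1)] = 10/7
L_3(1) = (5)·(4)·(-2)/[(8)·(7)·(1)] = -5/7
Sum: (-2)·(-3/7) + (-5)·(5/7) + (-6)·(10/7) + 6·(-5/7) = -109/7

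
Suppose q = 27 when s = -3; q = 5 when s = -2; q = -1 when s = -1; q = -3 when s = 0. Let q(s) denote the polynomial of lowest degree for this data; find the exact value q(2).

Using Newton's divided-difference form:
q[-3,-2] = (5 - 27) / (-2 - (-3)) = -22
q[-2,-1] = (-1 - 5) / (-1 - (-2)) = -6
q[-1,0] = (-3 - (-1)) / (0 - (-1)) = -2
q[-3,-2,-1] = (-6 - (-22)) / (-1 - (-3)) = 8
q[-2,-1,0] = (-2 - (-6)) / (0 - (-2)) = 2
q[-3,-2,-1,0] = (2 - 8) / (0 - (-3)) = -2
q(2) = 27 + (-22)·(5) + 8·(5)·(4) + (-2)·(5)·(4)·(3) = -43

-43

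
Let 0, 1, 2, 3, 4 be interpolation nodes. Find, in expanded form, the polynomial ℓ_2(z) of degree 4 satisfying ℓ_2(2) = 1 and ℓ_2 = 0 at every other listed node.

ℓ_2(z) = z(z - 1)(z - 3)(z - 4) / [(2)·(1)·(-1)·(-2)]
       = (z^4 - 8z^3 + 19z^2 - 12z) / (4)

ℓ_2(z) = (1/4)z^4 - 2z^3 + (19/4)z^2 - 3z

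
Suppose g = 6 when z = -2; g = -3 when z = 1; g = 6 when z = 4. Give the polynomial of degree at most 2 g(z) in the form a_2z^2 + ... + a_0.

g(z) = z^2 - 2z - 2

Build the Lagrange basis polynomials:
L_0(z) = (z - 1)(z - 4) / [18] = (1/18)z^2 - (5/18)z + 2/9
L_1(z) = (z + 2)(z - 4) / [-9] = -(1/9)z^2 + (2/9)z + 8/9
L_2(z) = (z + 2)(z - 1) / [18] = (1/18)z^2 + (1/18)z - 1/9
g(z) = 6·L_0 + (-3)·L_1 + 6·L_2
  6·L_0(z) = (1/3)z^2 - (5/3)z + 4/3
  (-3)·L_1(z) = (1/3)z^2 - (2/3)z - 8/3
  6·L_2(z) = (1/3)z^2 + (1/3)z - 2/3
Adding term by term: z^2 - 2z - 2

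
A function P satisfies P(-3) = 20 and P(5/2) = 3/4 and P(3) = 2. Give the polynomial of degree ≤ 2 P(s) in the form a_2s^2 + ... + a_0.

P(s) = s^2 - 3s + 2

Build the Lagrange basis polynomials:
L_0(s) = (s - 5/2)(s - 3) / [33] = (1/33)s^2 - (1/6)s + 5/22
L_1(s) = (s + 3)(s - 3) / [-11/4] = -(4/11)s^2 + 36/11
L_2(s) = (s + 3)(s - 5/2) / [3] = (1/3)s^2 + (1/6)s - 5/2
P(s) = 20·L_0 + (3/4)·L_1 + 2·L_2
  20·L_0(s) = (20/33)s^2 - (10/3)s + 50/11
  (3/4)·L_1(s) = -(3/11)s^2 + 27/11
  2·L_2(s) = (2/3)s^2 + (1/3)s - 5
Adding term by term: s^2 - 3s + 2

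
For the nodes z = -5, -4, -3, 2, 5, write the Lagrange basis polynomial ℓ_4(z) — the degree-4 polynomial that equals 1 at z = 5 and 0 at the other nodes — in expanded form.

ℓ_4(z) = (z + 5)(z + 4)(z + 3)(z - 2) / [(10)·(9)·(8)·(3)]
       = (z^4 + 10z^3 + 23z^2 - 34z - 120) / (2160)

ℓ_4(z) = (1/2160)z^4 + (1/216)z^3 + (23/2160)z^2 - (17/1080)z - 1/18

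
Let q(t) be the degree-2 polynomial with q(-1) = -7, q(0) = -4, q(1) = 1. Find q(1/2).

-7/4

L_0(1/2) = (1/2)·(-1/2)/[(-1)·(-2)] = -1/8
L_1(1/2) = (3/2)·(-1/2)/[(1)·(-1)] = 3/4
L_2(1/2) = (3/2)·(1/2)/[(2)·(1)] = 3/8
Sum: (-7)·(-1/8) + (-4)·(3/4) + 1·(3/8) = -7/4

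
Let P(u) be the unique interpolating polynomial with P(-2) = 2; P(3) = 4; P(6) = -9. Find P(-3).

-39/20

Evaluate each Lagrange basis at u = -3:
L_0(-3) = (-6)·(-9)/[(-5)·(-8)] = 27/20
L_1(-3) = (-1)·(-9)/[(5)·(-3)] = -3/5
L_2(-3) = (-1)·(-6)/[(8)·(3)] = 1/4
Sum: 2·(27/20) + 4·(-3/5) + (-9)·(1/4) = -39/20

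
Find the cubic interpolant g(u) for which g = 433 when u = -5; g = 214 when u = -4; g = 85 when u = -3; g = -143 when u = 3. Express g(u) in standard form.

g(u) = -4u^3 - 3u^2 - 2u - 2

Newton's divided differences:
g[-5,-4] = (214 - 433) / (-4 - (-5)) = -219
g[-4,-3] = (85 - 214) / (-3 - (-4)) = -129
g[-3,3] = (-143 - 85) / (3 - (-3)) = -38
g[-5,-4,-3] = (-129 - (-219)) / (-3 - (-5)) = 45
g[-4,-3,3] = (-38 - (-129)) / (3 - (-4)) = 13
g[-5,-4,-3,3] = (13 - 45) / (3 - (-5)) = -4
g(u) = 433 + (-219)·(u + 5) + 45·(u + 5)(u + 4) + (-4)·(u + 5)(u + 4)(u + 3)
Expanding: g(u) = -4u^3 - 3u^2 - 2u - 2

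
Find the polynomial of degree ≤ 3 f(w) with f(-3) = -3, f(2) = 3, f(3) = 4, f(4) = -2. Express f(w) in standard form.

f(w) = -(52/105)w^3 + (67/70)w^2 + (1181/210)w - 284/35

Build the Lagrange basis polynomials:
L_0(w) = (w - 2)(w - 3)(w - 4) / [-210] = -(1/210)w^3 + (3/70)w^2 - (13/105)w + 4/35
L_1(w) = (w + 3)(w - 3)(w - 4) / [10] = (1/10)w^3 - (2/5)w^2 - (9/10)w + 18/5
L_2(w) = (w + 3)(w - 2)(w - 4) / [-6] = -(1/6)w^3 + (1/2)w^2 + (5/3)w - 4
L_3(w) = (w + 3)(w - 2)(w - 3) / [14] = (1/14)w^3 - (1/7)w^2 - (9/14)w + 9/7
f(w) = (-3)·L_0 + 3·L_1 + 4·L_2 + (-2)·L_3
  (-3)·L_0(w) = (1/70)w^3 - (9/70)w^2 + (13/35)w - 12/35
  3·L_1(w) = (3/10)w^3 - (6/5)w^2 - (27/10)w + 54/5
  4·L_2(w) = -(2/3)w^3 + 2w^2 + (20/3)w - 16
  (-2)·L_3(w) = -(1/7)w^3 + (2/7)w^2 + (9/7)w - 18/7
Adding term by term: -(52/105)w^3 + (67/70)w^2 + (1181/210)w - 284/35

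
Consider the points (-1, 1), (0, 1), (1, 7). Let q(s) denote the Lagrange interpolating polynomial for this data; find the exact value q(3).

Evaluate each Lagrange basis at s = 3:
L_0(3) = (3)·(2)/[(-1)·(-2)] = 3
L_1(3) = (4)·(2)/[(1)·(-1)] = -8
L_2(3) = (4)·(3)/[(2)·(1)] = 6
Sum: 1·(3) + 1·(-8) + 7·(6) = 37

37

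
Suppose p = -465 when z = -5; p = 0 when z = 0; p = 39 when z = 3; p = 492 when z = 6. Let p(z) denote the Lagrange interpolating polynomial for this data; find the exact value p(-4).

L_0(-4) = (-4)·(-7)·(-10)/[(-5)·(-8)·(-11)] = 7/11
L_1(-4) = (1)·(-7)·(-10)/[(5)·(-3)·(-6)] = 7/9
L_2(-4) = (1)·(-4)·(-10)/[(8)·(3)·(-3)] = -5/9
L_3(-4) = (1)·(-4)·(-7)/[(11)·(6)·(3)] = 14/99
Sum: (-465)·(7/11) + 0 + 39·(-5/9) + 492·(14/99) = -248

-248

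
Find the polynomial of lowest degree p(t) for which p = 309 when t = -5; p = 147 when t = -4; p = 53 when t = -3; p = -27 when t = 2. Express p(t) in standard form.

p(t) = -3t^3 - 2t^2 + 3t - 1

L_0(t) = (t + 4)(t + 3)(t - 2) / [-14] = -(1/14)t^3 - (5/14)t^2 + (1/7)t + 12/7
L_1(t) = (t + 5)(t + 3)(t - 2) / [6] = (1/6)t^3 + t^2 - (1/6)t - 5
L_2(t) = (t + 5)(t + 4)(t - 2) / [-10] = -(1/10)t^3 - (7/10)t^2 - (1/5)t + 4
L_3(t) = (t + 5)(t + 4)(t + 3) / [210] = (1/210)t^3 + (2/35)t^2 + (47/210)t + 2/7
p(t) = 309·L_0 + 147·L_1 + 53·L_2 + (-27)·L_3
  309·L_0(t) = -(309/14)t^3 - (1545/14)t^2 + (309/7)t + 3708/7
  147·L_1(t) = (49/2)t^3 + 147t^2 - (49/2)t - 735
  53·L_2(t) = -(53/10)t^3 - (371/10)t^2 - (53/5)t + 212
  (-27)·L_3(t) = -(9/70)t^3 - (54/35)t^2 - (423/70)t - 54/7
Adding term by term: -3t^3 - 2t^2 + 3t - 1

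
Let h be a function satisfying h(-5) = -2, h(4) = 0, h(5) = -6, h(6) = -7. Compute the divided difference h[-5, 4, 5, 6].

h[-5,4] = (0 - (-2)) / (4 - (-5)) = 2/9
h[4,5] = (-6 - 0) / (5 - 4) = -6
h[5,6] = (-7 - (-6)) / (6 - 5) = -1
h[-5,4,5] = (-6 - 2/9) / (5 - (-5)) = -28/45
h[4,5,6] = (-1 - (-6)) / (6 - 4) = 5/2
h[-5,4,5,6] = (5/2 - (-28/45)) / (6 - (-5)) = 281/990

281/990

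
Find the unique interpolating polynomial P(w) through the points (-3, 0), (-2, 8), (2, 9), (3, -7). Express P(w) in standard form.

Build the Lagrange basis polynomials:
L_0(w) = (w + 2)(w - 2)(w - 3) / [-30] = -(1/30)w^3 + (1/10)w^2 + (2/15)w - 2/5
L_1(w) = (w + 3)(w - 2)(w - 3) / [20] = (1/20)w^3 - (1/10)w^2 - (9/20)w + 9/10
L_2(w) = (w + 3)(w + 2)(w - 3) / [-20] = -(1/20)w^3 - (1/10)w^2 + (9/20)w + 9/10
L_3(w) = (w + 3)(w + 2)(w - 2) / [30] = (1/30)w^3 + (1/10)w^2 - (2/15)w - 2/5
P(w) = 0·L_0 + 8·L_1 + 9·L_2 + (-7)·L_3
  0·L_0(w) = 0
  8·L_1(w) = (2/5)w^3 - (4/5)w^2 - (18/5)w + 36/5
  9·L_2(w) = -(9/20)w^3 - (9/10)w^2 + (81/20)w + 81/10
  (-7)·L_3(w) = -(7/30)w^3 - (7/10)w^2 + (14/15)w + 14/5
Adding term by term: -(17/60)w^3 - (12/5)w^2 + (83/60)w + 181/10

P(w) = -(17/60)w^3 - (12/5)w^2 + (83/60)w + 181/10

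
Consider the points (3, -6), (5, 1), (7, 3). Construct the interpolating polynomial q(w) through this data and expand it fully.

Newton's divided differences:
q[3,5] = (1 - (-6)) / (5 - 3) = 7/2
q[5,7] = (3 - 1) / (7 - 5) = 1
q[3,5,7] = (1 - 7/2) / (7 - 3) = -5/8
q(w) = -6 + (7/2)·(w - 3) + (-5/8)·(w - 3)(w - 5)
Expanding: q(w) = -(5/8)w^2 + (17/2)w - 207/8

q(w) = -(5/8)w^2 + (17/2)w - 207/8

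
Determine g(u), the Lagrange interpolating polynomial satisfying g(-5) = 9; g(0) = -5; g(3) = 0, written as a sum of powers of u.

g(u) = (67/120)u^2 - (1/120)u - 5

L_0(u) = u(u - 3) / [40] = (1/40)u^2 - (3/40)u
L_1(u) = (u + 5)(u - 3) / [-15] = -(1/15)u^2 - (2/15)u + 1
L_2(u) = (u + 5)u / [24] = (1/24)u^2 + (5/24)u
g(u) = 9·L_0 + (-5)·L_1 + 0·L_2
  9·L_0(u) = (9/40)u^2 - (27/40)u
  (-5)·L_1(u) = (1/3)u^2 + (2/3)u - 5
  0·L_2(u) = 0
Adding term by term: (67/120)u^2 - (1/120)u - 5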